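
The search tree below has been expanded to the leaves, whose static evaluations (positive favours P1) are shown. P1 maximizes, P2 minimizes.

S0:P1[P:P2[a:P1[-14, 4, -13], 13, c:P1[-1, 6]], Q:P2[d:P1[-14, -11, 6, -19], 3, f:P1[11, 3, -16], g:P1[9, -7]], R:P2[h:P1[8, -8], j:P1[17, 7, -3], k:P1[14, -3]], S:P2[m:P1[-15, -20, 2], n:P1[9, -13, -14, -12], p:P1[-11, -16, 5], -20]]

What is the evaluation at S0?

8

a (P1): max(-14, 4, -13) = 4
c (P1): max(-1, 6) = 6
P (P2): min(4, 13, 6) = 4
d (P1): max(-14, -11, 6, -19) = 6
f (P1): max(11, 3, -16) = 11
g (P1): max(9, -7) = 9
Q (P2): min(6, 3, 11, 9) = 3
h (P1): max(8, -8) = 8
j (P1): max(17, 7, -3) = 17
k (P1): max(14, -3) = 14
R (P2): min(8, 17, 14) = 8
m (P1): max(-15, -20, 2) = 2
n (P1): max(9, -13, -14, -12) = 9
p (P1): max(-11, -16, 5) = 5
S (P2): min(2, 9, 5, -20) = -20
S0 (P1): max(4, 3, 8, -20) = 8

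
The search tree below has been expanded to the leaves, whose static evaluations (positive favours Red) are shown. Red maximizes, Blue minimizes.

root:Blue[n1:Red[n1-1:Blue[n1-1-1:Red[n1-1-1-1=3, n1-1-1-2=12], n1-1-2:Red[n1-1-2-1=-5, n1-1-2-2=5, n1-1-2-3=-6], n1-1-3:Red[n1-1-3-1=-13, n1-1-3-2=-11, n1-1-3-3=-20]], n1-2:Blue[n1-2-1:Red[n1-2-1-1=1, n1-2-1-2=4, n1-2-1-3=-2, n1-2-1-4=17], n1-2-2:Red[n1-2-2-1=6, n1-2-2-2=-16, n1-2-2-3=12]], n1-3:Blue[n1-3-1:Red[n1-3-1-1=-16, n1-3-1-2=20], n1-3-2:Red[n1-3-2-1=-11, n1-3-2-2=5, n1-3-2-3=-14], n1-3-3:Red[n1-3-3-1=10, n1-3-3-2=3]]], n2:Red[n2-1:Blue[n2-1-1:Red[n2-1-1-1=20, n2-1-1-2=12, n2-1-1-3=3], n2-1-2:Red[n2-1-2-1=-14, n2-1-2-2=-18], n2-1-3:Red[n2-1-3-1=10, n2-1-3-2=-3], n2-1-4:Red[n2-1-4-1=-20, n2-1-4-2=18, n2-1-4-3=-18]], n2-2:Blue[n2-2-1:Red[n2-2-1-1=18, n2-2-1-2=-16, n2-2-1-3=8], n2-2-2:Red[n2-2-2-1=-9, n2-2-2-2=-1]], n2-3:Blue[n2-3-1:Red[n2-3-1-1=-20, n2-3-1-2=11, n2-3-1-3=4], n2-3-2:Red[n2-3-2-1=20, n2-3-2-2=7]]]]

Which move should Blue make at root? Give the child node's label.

n1-1-1 (Red): max(3, 12) = 12
n1-1-2 (Red): max(-5, 5, -6) = 5
n1-1-3 (Red): max(-13, -11, -20) = -11
n1-1 (Blue): min(12, 5, -11) = -11
n1-2-1 (Red): max(1, 4, -2, 17) = 17
n1-2-2 (Red): max(6, -16, 12) = 12
n1-2 (Blue): min(17, 12) = 12
n1-3-1 (Red): max(-16, 20) = 20
n1-3-2 (Red): max(-11, 5, -14) = 5
n1-3-3 (Red): max(10, 3) = 10
n1-3 (Blue): min(20, 5, 10) = 5
n1 (Red): max(-11, 12, 5) = 12
n2-1-1 (Red): max(20, 12, 3) = 20
n2-1-2 (Red): max(-14, -18) = -14
n2-1-3 (Red): max(10, -3) = 10
n2-1-4 (Red): max(-20, 18, -18) = 18
n2-1 (Blue): min(20, -14, 10, 18) = -14
n2-2-1 (Red): max(18, -16, 8) = 18
n2-2-2 (Red): max(-9, -1) = -1
n2-2 (Blue): min(18, -1) = -1
n2-3-1 (Red): max(-20, 11, 4) = 11
n2-3-2 (Red): max(20, 7) = 20
n2-3 (Blue): min(11, 20) = 11
n2 (Red): max(-14, -1, 11) = 11
root (Blue): min(12, 11) = 11
Blue at root wants the lowest of {n1=12, n2=11}, so chooses n2.

n2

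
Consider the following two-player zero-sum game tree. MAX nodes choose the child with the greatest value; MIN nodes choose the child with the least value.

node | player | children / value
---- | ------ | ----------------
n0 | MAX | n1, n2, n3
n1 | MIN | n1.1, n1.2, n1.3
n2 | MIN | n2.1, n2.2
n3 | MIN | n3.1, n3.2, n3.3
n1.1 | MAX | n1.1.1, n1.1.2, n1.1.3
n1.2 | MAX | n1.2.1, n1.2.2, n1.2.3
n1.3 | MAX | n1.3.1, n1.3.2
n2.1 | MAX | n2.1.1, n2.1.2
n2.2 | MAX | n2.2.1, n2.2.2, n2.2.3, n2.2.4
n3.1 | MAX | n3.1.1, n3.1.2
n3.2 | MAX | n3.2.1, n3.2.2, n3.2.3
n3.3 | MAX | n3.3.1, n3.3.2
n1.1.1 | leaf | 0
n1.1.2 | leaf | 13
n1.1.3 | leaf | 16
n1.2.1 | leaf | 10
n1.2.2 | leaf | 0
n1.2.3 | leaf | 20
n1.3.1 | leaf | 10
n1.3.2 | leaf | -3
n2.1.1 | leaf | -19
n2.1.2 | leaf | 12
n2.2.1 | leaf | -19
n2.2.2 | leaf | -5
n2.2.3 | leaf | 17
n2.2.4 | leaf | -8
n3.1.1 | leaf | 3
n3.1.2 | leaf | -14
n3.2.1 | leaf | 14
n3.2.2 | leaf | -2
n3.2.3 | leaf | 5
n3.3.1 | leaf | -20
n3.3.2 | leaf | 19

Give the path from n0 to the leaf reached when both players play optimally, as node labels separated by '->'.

n0 -> n2 -> n2.1 -> n2.1.2

n1.1 (MAX): max(0, 13, 16) = 16
n1.2 (MAX): max(10, 0, 20) = 20
n1.3 (MAX): max(10, -3) = 10
n1 (MIN): min(16, 20, 10) = 10
n2.1 (MAX): max(-19, 12) = 12
n2.2 (MAX): max(-19, -5, 17, -8) = 17
n2 (MIN): min(12, 17) = 12
n3.1 (MAX): max(3, -14) = 3
n3.2 (MAX): max(14, -2, 5) = 14
n3.3 (MAX): max(-20, 19) = 19
n3 (MIN): min(3, 14, 19) = 3
n0 (MAX): max(10, 12, 3) = 12
At n0, MAX picks n2 (highest: 12).
At n2, MIN picks n2.1 (lowest: 12).
At n2.1, MAX picks n2.1.2 (highest: 12).
Terminal value 12.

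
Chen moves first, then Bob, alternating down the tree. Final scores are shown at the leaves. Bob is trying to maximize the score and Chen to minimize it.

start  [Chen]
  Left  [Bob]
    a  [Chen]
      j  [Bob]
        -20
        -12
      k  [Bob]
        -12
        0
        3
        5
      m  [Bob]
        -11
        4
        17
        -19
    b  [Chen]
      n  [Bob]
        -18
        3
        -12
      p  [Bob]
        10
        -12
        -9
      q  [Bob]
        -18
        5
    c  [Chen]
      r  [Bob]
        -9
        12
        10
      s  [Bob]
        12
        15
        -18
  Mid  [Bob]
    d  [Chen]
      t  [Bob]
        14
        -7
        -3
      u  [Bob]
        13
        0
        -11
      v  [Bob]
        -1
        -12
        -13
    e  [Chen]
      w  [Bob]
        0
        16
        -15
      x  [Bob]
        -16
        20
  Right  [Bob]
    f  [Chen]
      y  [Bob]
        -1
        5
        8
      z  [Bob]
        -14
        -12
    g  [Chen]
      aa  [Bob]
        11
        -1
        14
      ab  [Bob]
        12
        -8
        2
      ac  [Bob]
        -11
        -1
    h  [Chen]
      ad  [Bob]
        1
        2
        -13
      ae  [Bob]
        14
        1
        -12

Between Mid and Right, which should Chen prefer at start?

t (Bob): max(14, -7, -3) = 14
u (Bob): max(13, 0, -11) = 13
v (Bob): max(-1, -12, -13) = -1
d (Chen): min(14, 13, -1) = -1
w (Bob): max(0, 16, -15) = 16
x (Bob): max(-16, 20) = 20
e (Chen): min(16, 20) = 16
Mid (Bob): max(-1, 16) = 16
y (Bob): max(-1, 5, 8) = 8
z (Bob): max(-14, -12) = -12
f (Chen): min(8, -12) = -12
aa (Bob): max(11, -1, 14) = 14
ab (Bob): max(12, -8, 2) = 12
ac (Bob): max(-11, -1) = -1
g (Chen): min(14, 12, -1) = -1
ad (Bob): max(1, 2, -13) = 2
ae (Bob): max(14, 1, -12) = 14
h (Chen): min(2, 14) = 2
Right (Bob): max(-12, -1, 2) = 2
Chen prefers the lower value; Mid=16, Right=2. Right is better since 2 < 16.

Right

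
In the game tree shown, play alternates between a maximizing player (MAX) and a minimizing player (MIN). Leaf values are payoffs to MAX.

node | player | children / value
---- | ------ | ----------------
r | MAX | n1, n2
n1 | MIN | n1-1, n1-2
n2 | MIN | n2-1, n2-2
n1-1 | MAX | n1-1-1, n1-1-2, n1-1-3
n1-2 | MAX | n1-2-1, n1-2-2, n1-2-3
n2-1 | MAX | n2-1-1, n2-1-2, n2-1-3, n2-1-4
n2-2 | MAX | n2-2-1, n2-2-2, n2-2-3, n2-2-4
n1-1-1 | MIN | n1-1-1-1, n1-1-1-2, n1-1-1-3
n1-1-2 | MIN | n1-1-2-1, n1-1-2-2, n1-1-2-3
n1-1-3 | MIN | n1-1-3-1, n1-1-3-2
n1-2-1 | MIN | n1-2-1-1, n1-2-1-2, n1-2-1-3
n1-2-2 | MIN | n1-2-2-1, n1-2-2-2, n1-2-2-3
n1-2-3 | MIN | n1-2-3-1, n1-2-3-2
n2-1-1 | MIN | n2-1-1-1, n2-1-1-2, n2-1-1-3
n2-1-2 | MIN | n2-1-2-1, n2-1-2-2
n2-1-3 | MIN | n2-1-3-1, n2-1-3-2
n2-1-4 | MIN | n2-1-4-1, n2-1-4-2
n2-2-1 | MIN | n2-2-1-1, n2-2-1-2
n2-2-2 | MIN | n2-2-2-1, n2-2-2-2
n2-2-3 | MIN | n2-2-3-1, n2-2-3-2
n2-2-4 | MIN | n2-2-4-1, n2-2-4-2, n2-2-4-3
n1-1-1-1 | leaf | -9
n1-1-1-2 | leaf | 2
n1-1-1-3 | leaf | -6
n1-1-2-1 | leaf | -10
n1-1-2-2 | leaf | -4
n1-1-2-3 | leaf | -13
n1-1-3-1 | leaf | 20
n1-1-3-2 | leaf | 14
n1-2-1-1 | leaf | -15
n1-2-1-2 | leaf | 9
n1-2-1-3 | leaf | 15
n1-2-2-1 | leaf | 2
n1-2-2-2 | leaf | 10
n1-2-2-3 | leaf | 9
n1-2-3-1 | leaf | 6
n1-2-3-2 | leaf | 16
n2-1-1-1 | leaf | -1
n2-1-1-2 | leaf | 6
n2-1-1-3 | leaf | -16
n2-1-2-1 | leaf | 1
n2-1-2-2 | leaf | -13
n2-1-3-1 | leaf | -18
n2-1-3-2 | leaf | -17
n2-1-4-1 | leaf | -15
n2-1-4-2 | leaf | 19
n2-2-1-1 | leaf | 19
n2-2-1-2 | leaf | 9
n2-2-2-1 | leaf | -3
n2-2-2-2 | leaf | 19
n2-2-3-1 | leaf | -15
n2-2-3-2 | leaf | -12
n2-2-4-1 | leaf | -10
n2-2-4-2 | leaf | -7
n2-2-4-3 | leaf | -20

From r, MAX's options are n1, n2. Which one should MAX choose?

n1-1-1 (MIN): min(-9, 2, -6) = -9
n1-1-2 (MIN): min(-10, -4, -13) = -13
n1-1-3 (MIN): min(20, 14) = 14
n1-1 (MAX): max(-9, -13, 14) = 14
n1-2-1 (MIN): min(-15, 9, 15) = -15
n1-2-2 (MIN): min(2, 10, 9) = 2
n1-2-3 (MIN): min(6, 16) = 6
n1-2 (MAX): max(-15, 2, 6) = 6
n1 (MIN): min(14, 6) = 6
n2-1-1 (MIN): min(-1, 6, -16) = -16
n2-1-2 (MIN): min(1, -13) = -13
n2-1-3 (MIN): min(-18, -17) = -18
n2-1-4 (MIN): min(-15, 19) = -15
n2-1 (MAX): max(-16, -13, -18, -15) = -13
n2-2-1 (MIN): min(19, 9) = 9
n2-2-2 (MIN): min(-3, 19) = -3
n2-2-3 (MIN): min(-15, -12) = -15
n2-2-4 (MIN): min(-10, -7, -20) = -20
n2-2 (MAX): max(9, -3, -15, -20) = 9
n2 (MIN): min(-13, 9) = -13
r (MAX): max(6, -13) = 6
MAX at r wants the highest of {n1=6, n2=-13}, so chooses n1.

n1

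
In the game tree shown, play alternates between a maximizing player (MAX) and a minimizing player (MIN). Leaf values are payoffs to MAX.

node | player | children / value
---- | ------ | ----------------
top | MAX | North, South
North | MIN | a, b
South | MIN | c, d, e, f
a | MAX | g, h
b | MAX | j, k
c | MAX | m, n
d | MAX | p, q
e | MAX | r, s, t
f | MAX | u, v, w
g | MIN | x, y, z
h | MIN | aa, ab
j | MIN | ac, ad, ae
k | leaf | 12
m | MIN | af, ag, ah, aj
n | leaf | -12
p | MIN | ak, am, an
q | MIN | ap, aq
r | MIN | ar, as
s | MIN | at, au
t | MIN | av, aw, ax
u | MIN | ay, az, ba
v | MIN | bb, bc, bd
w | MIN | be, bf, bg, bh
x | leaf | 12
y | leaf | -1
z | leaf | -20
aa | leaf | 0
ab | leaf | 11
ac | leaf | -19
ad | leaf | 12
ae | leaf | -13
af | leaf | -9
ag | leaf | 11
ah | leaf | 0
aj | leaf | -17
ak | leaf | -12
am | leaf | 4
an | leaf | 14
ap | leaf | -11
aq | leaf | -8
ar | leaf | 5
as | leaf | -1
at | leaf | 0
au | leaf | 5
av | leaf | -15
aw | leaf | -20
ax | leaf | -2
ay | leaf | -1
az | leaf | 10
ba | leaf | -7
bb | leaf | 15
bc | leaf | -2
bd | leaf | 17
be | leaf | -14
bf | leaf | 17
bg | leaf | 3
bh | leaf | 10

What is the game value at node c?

m (MIN): min(-9, 11, 0, -17) = -17
c (MAX): max(-17, -12) = -12

-12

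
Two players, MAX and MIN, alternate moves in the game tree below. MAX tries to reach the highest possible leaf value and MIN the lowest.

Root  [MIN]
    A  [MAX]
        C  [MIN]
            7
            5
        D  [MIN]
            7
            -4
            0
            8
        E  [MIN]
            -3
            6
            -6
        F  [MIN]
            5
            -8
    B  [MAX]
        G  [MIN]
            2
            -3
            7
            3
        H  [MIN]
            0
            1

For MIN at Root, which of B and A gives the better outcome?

B

G (MIN): min(2, -3, 7, 3) = -3
H (MIN): min(0, 1) = 0
B (MAX): max(-3, 0) = 0
C (MIN): min(7, 5) = 5
D (MIN): min(7, -4, 0, 8) = -4
E (MIN): min(-3, 6, -6) = -6
F (MIN): min(5, -8) = -8
A (MAX): max(5, -4, -6, -8) = 5
MIN prefers the lower value; B=0, A=5. B is better since 0 < 5.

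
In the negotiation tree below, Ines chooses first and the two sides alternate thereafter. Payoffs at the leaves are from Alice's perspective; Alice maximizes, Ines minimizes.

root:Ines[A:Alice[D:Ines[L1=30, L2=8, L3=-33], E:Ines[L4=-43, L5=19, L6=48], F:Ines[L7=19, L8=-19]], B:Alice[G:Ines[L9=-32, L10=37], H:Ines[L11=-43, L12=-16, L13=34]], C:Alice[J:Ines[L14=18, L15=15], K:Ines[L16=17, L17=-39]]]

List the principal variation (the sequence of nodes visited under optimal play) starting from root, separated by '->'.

D (Ines): min(30, 8, -33) = -33
E (Ines): min(-43, 19, 48) = -43
F (Ines): min(19, -19) = -19
A (Alice): max(-33, -43, -19) = -19
G (Ines): min(-32, 37) = -32
H (Ines): min(-43, -16, 34) = -43
B (Alice): max(-32, -43) = -32
J (Ines): min(18, 15) = 15
K (Ines): min(17, -39) = -39
C (Alice): max(15, -39) = 15
root (Ines): min(-19, -32, 15) = -32
At root, Ines picks B (lowest: -32).
At B, Alice picks G (highest: -32).
At G, Ines picks L9 (lowest: -32).
Terminal value -32.

root -> B -> G -> L9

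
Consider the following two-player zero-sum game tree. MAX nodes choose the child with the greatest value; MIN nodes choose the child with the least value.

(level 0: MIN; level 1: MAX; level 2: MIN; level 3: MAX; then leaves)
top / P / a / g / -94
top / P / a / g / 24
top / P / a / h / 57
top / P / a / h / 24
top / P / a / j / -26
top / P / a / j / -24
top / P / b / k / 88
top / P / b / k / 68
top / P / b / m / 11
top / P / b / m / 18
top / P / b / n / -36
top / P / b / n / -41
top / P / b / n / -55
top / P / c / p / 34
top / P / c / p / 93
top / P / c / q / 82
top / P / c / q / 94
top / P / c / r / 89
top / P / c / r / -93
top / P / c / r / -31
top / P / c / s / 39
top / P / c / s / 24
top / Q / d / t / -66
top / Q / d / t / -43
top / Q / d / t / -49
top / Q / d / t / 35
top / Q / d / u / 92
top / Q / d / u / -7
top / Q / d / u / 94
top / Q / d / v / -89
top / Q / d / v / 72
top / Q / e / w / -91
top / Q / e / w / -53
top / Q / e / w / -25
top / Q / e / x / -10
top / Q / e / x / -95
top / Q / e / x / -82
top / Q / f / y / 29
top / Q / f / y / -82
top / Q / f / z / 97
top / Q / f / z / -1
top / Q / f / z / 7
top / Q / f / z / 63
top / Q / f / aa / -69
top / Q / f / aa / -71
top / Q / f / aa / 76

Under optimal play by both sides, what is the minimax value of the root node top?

35

g (MAX): max(-94, 24) = 24
h (MAX): max(57, 24) = 57
j (MAX): max(-26, -24) = -24
a (MIN): min(24, 57, -24) = -24
k (MAX): max(88, 68) = 88
m (MAX): max(11, 18) = 18
n (MAX): max(-36, -41, -55) = -36
b (MIN): min(88, 18, -36) = -36
p (MAX): max(34, 93) = 93
q (MAX): max(82, 94) = 94
r (MAX): max(89, -93, -31) = 89
s (MAX): max(39, 24) = 39
c (MIN): min(93, 94, 89, 39) = 39
P (MAX): max(-24, -36, 39) = 39
t (MAX): max(-66, -43, -49, 35) = 35
u (MAX): max(92, -7, 94) = 94
v (MAX): max(-89, 72) = 72
d (MIN): min(35, 94, 72) = 35
w (MAX): max(-91, -53, -25) = -25
x (MAX): max(-10, -95, -82) = -10
e (MIN): min(-25, -10) = -25
y (MAX): max(29, -82) = 29
z (MAX): max(97, -1, 7, 63) = 97
aa (MAX): max(-69, -71, 76) = 76
f (MIN): min(29, 97, 76) = 29
Q (MAX): max(35, -25, 29) = 35
top (MIN): min(39, 35) = 35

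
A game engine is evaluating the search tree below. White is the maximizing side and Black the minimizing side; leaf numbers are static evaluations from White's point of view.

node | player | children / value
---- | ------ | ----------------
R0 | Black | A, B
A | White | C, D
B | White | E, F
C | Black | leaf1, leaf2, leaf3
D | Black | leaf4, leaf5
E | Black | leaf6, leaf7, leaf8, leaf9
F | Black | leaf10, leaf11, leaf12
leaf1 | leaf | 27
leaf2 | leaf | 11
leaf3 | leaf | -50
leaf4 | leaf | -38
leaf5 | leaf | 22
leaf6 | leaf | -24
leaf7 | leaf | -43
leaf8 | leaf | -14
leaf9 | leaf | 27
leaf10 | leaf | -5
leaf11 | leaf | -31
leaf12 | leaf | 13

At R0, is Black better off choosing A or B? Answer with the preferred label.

C (Black): min(27, 11, -50) = -50
D (Black): min(-38, 22) = -38
A (White): max(-50, -38) = -38
E (Black): min(-24, -43, -14, 27) = -43
F (Black): min(-5, -31, 13) = -31
B (White): max(-43, -31) = -31
Black prefers the lower value; A=-38, B=-31. A is better since -38 < -31.

A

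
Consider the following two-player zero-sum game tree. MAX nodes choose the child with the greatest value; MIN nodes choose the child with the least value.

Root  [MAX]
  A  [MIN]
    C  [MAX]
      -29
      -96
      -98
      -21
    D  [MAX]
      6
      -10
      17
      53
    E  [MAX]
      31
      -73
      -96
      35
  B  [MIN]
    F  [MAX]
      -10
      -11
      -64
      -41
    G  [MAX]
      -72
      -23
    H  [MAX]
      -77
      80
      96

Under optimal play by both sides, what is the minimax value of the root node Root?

-21

C (MAX): max(-29, -96, -98, -21) = -21
D (MAX): max(6, -10, 17, 53) = 53
E (MAX): max(31, -73, -96, 35) = 35
A (MIN): min(-21, 53, 35) = -21
F (MAX): max(-10, -11, -64, -41) = -10
G (MAX): max(-72, -23) = -23
H (MAX): max(-77, 80, 96) = 96
B (MIN): min(-10, -23, 96) = -23
Root (MAX): max(-21, -23) = -21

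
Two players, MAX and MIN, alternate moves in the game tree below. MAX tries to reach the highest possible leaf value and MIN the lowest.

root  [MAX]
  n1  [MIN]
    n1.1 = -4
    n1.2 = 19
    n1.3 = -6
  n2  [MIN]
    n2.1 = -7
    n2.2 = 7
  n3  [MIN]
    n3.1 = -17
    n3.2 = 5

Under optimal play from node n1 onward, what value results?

n1 (MIN): min(-4, 19, -6) = -6

-6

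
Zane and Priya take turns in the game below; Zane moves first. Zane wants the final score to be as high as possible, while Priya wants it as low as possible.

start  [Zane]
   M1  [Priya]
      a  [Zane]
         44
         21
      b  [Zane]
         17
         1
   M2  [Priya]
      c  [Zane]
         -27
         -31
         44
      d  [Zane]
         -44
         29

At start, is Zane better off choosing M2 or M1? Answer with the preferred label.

c (Zane): max(-27, -31, 44) = 44
d (Zane): max(-44, 29) = 29
M2 (Priya): min(44, 29) = 29
a (Zane): max(44, 21) = 44
b (Zane): max(17, 1) = 17
M1 (Priya): min(44, 17) = 17
Zane prefers the higher value; M2=29, M1=17. M2 is better since 29 > 17.

M2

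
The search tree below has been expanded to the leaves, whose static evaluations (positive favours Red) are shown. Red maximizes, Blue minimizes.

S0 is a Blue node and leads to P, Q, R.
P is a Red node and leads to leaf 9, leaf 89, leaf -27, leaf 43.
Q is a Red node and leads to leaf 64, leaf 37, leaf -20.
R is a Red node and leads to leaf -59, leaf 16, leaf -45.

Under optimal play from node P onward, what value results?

P (Red): max(9, 89, -27, 43) = 89

89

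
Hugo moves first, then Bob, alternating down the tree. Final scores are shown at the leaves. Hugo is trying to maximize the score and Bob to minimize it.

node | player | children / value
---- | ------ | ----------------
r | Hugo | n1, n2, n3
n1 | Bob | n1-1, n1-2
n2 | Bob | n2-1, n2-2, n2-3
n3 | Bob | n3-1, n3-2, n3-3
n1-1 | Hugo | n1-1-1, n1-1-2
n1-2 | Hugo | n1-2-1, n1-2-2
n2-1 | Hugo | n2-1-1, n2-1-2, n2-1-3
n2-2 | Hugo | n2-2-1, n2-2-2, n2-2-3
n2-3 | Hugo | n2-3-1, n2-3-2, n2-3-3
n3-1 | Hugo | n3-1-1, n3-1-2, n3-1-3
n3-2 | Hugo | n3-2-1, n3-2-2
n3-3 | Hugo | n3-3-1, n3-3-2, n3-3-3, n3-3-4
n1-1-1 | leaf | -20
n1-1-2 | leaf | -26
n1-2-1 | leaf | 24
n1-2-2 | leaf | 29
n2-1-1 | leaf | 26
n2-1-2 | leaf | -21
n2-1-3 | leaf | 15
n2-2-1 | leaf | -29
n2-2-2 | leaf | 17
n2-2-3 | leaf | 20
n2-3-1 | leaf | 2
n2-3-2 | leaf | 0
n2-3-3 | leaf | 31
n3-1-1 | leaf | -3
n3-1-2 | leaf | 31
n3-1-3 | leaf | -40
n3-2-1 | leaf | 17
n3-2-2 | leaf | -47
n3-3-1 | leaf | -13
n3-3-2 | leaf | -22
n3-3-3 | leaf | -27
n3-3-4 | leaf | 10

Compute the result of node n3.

10

n3-1 (Hugo): max(-3, 31, -40) = 31
n3-2 (Hugo): max(17, -47) = 17
n3-3 (Hugo): max(-13, -22, -27, 10) = 10
n3 (Bob): min(31, 17, 10) = 10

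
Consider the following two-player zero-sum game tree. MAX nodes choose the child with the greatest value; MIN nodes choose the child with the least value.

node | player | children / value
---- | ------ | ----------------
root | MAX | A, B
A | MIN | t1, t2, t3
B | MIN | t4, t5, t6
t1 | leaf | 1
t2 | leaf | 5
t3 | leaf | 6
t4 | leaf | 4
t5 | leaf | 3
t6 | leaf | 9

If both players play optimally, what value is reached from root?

3

A (MIN): min(1, 5, 6) = 1
B (MIN): min(4, 3, 9) = 3
root (MAX): max(1, 3) = 3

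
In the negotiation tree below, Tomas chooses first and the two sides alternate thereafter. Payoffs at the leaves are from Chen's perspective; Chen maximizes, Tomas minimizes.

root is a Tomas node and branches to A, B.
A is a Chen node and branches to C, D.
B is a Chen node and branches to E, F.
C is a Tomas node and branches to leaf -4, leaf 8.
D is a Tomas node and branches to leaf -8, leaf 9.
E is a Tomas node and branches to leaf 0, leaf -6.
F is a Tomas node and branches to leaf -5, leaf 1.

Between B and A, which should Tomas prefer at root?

B

E (Tomas): min(0, -6) = -6
F (Tomas): min(-5, 1) = -5
B (Chen): max(-6, -5) = -5
C (Tomas): min(-4, 8) = -4
D (Tomas): min(-8, 9) = -8
A (Chen): max(-4, -8) = -4
Tomas prefers the lower value; B=-5, A=-4. B is better since -5 < -4.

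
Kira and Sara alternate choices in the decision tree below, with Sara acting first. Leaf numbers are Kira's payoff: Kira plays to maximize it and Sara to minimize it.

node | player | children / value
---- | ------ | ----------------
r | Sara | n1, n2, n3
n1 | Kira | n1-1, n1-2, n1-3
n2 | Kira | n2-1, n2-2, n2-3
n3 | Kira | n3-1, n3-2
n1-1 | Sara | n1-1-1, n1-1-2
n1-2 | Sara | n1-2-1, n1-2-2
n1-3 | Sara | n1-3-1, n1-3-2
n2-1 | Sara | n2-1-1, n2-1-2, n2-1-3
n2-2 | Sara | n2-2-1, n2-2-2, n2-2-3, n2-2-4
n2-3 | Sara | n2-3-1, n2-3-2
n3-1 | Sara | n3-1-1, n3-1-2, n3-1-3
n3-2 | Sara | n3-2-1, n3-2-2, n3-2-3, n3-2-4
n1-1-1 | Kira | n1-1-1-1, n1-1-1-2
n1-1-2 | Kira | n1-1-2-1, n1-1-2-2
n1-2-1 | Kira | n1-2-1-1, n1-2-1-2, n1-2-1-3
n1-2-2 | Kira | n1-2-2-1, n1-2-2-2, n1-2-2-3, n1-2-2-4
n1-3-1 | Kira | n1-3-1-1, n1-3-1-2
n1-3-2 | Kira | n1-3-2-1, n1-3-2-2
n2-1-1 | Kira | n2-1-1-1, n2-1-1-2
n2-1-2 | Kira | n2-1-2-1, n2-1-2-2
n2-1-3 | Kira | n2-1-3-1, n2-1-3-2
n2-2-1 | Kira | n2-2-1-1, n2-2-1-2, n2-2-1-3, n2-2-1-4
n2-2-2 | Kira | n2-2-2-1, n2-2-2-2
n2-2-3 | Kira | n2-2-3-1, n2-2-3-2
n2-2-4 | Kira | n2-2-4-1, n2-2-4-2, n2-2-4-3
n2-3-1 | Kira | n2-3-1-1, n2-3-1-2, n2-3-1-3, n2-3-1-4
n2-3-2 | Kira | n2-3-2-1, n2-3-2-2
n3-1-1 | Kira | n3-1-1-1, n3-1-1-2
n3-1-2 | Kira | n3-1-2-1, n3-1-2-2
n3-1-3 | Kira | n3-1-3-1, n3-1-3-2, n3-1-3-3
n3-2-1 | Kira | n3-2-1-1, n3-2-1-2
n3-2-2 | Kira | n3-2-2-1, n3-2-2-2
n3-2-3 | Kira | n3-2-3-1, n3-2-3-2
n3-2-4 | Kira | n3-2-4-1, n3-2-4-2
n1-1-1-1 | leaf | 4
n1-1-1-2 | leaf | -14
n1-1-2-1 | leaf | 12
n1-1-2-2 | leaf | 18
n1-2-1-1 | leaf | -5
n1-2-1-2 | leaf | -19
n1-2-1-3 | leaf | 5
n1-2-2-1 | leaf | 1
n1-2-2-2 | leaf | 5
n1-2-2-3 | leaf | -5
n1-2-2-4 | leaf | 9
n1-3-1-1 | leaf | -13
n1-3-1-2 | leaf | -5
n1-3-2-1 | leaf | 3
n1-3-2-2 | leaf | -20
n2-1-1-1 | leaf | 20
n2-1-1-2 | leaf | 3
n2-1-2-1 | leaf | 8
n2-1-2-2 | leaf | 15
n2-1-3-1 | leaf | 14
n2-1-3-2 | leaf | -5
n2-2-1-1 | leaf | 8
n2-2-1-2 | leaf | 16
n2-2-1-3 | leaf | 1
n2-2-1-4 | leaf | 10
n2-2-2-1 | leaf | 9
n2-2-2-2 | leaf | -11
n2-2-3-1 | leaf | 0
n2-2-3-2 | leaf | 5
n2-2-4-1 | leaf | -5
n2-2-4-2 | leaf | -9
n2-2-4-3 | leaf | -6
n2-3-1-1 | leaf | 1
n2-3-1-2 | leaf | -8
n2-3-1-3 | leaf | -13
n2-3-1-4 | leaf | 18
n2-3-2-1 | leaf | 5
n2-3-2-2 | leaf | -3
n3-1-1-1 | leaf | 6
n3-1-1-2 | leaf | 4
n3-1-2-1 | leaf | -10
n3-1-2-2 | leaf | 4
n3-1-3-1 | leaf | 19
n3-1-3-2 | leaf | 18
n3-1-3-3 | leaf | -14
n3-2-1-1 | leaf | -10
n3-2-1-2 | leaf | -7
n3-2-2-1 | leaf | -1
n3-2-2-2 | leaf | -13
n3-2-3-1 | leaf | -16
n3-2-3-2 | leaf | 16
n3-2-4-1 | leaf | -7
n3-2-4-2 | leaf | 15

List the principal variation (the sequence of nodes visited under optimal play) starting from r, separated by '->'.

r -> n3 -> n3-1 -> n3-1-2 -> n3-1-2-2

n1-1-1 (Kira): max(4, -14) = 4
n1-1-2 (Kira): max(12, 18) = 18
n1-1 (Sara): min(4, 18) = 4
n1-2-1 (Kira): max(-5, -19, 5) = 5
n1-2-2 (Kira): max(1, 5, -5, 9) = 9
n1-2 (Sara): min(5, 9) = 5
n1-3-1 (Kira): max(-13, -5) = -5
n1-3-2 (Kira): max(3, -20) = 3
n1-3 (Sara): min(-5, 3) = -5
n1 (Kira): max(4, 5, -5) = 5
n2-1-1 (Kira): max(20, 3) = 20
n2-1-2 (Kira): max(8, 15) = 15
n2-1-3 (Kira): max(14, -5) = 14
n2-1 (Sara): min(20, 15, 14) = 14
n2-2-1 (Kira): max(8, 16, 1, 10) = 16
n2-2-2 (Kira): max(9, -11) = 9
n2-2-3 (Kira): max(0, 5) = 5
n2-2-4 (Kira): max(-5, -9, -6) = -5
n2-2 (Sara): min(16, 9, 5, -5) = -5
n2-3-1 (Kira): max(1, -8, -13, 18) = 18
n2-3-2 (Kira): max(5, -3) = 5
n2-3 (Sara): min(18, 5) = 5
n2 (Kira): max(14, -5, 5) = 14
n3-1-1 (Kira): max(6, 4) = 6
n3-1-2 (Kira): max(-10, 4) = 4
n3-1-3 (Kira): max(19, 18, -14) = 19
n3-1 (Sara): min(6, 4, 19) = 4
n3-2-1 (Kira): max(-10, -7) = -7
n3-2-2 (Kira): max(-1, -13) = -1
n3-2-3 (Kira): max(-16, 16) = 16
n3-2-4 (Kira): max(-7, 15) = 15
n3-2 (Sara): min(-7, -1, 16, 15) = -7
n3 (Kira): max(4, -7) = 4
r (Sara): min(5, 14, 4) = 4
At r, Sara picks n3 (lowest: 4).
At n3, Kira picks n3-1 (highest: 4).
At n3-1, Sara picks n3-1-2 (lowest: 4).
At n3-1-2, Kira picks n3-1-2-2 (highest: 4).
Terminal value 4.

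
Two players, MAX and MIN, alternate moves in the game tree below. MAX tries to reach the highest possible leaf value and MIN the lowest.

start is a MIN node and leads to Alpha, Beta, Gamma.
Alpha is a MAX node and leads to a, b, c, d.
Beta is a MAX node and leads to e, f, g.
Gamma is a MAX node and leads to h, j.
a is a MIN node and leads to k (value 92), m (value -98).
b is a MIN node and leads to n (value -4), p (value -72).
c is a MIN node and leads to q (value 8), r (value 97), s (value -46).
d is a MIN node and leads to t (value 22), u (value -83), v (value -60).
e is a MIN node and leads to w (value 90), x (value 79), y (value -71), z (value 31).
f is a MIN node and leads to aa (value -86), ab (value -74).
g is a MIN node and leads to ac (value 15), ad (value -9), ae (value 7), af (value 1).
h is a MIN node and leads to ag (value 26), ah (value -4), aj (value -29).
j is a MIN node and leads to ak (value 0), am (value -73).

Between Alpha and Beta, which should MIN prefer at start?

a (MIN): min(92, -98) = -98
b (MIN): min(-4, -72) = -72
c (MIN): min(8, 97, -46) = -46
d (MIN): min(22, -83, -60) = -83
Alpha (MAX): max(-98, -72, -46, -83) = -46
e (MIN): min(90, 79, -71, 31) = -71
f (MIN): min(-86, -74) = -86
g (MIN): min(15, -9, 7, 1) = -9
Beta (MAX): max(-71, -86, -9) = -9
MIN prefers the lower value; Alpha=-46, Beta=-9. Alpha is better since -46 < -9.

Alpha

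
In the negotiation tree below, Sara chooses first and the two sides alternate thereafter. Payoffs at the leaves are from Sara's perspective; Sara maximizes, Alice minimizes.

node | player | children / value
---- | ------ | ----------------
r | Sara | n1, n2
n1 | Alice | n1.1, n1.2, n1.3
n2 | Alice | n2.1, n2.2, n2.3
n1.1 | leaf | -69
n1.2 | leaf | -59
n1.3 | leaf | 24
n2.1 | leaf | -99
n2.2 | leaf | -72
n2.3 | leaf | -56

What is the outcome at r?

-69

n1 (Alice): min(-69, -59, 24) = -69
n2 (Alice): min(-99, -72, -56) = -99
r (Sara): max(-69, -99) = -69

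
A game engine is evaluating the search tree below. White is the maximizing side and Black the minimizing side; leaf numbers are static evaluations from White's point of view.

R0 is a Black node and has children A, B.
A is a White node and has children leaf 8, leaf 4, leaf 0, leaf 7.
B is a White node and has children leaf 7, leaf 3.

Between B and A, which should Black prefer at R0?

B (White): max(7, 3) = 7
A (White): max(8, 4, 0, 7) = 8
Black prefers the lower value; B=7, A=8. B is better since 7 < 8.

B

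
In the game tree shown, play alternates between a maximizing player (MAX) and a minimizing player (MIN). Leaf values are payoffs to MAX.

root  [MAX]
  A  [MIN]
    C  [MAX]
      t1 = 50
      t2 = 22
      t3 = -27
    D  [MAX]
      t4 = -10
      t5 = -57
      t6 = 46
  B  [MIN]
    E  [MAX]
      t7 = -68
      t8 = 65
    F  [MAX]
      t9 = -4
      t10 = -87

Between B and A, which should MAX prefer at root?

A

E (MAX): max(-68, 65) = 65
F (MAX): max(-4, -87) = -4
B (MIN): min(65, -4) = -4
C (MAX): max(50, 22, -27) = 50
D (MAX): max(-10, -57, 46) = 46
A (MIN): min(50, 46) = 46
MAX prefers the higher value; B=-4, A=46. A is better since 46 > -4.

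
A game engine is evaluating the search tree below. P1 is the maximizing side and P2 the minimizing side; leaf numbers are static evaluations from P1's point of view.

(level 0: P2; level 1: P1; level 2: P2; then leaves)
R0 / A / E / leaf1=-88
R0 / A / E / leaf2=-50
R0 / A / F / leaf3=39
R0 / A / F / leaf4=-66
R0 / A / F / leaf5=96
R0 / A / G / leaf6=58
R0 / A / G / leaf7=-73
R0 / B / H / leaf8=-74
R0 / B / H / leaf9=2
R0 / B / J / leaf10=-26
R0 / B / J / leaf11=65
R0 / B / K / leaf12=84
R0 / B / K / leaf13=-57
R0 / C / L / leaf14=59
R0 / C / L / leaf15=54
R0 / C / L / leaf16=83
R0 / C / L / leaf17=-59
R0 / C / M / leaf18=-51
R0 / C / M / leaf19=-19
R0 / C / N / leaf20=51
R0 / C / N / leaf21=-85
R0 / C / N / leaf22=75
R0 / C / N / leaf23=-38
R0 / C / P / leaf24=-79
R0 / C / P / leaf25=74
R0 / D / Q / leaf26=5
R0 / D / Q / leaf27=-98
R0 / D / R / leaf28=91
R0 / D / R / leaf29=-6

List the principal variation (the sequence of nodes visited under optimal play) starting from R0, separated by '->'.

R0 -> A -> F -> leaf4

E (P2): min(-88, -50) = -88
F (P2): min(39, -66, 96) = -66
G (P2): min(58, -73) = -73
A (P1): max(-88, -66, -73) = -66
H (P2): min(-74, 2) = -74
J (P2): min(-26, 65) = -26
K (P2): min(84, -57) = -57
B (P1): max(-74, -26, -57) = -26
L (P2): min(59, 54, 83, -59) = -59
M (P2): min(-51, -19) = -51
N (P2): min(51, -85, 75, -38) = -85
P (P2): min(-79, 74) = -79
C (P1): max(-59, -51, -85, -79) = -51
Q (P2): min(5, -98) = -98
R (P2): min(91, -6) = -6
D (P1): max(-98, -6) = -6
R0 (P2): min(-66, -26, -51, -6) = -66
At R0, P2 picks A (lowest: -66).
At A, P1 picks F (highest: -66).
At F, P2 picks leaf4 (lowest: -66).
Terminal value -66.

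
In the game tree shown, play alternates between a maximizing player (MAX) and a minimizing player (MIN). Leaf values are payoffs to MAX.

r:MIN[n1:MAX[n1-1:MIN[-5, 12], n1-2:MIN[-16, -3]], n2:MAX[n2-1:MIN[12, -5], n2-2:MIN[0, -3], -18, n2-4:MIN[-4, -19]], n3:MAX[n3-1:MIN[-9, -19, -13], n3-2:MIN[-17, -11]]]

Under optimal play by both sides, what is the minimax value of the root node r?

-17

n1-1 (MIN): min(-5, 12) = -5
n1-2 (MIN): min(-16, -3) = -16
n1 (MAX): max(-5, -16) = -5
n2-1 (MIN): min(12, -5) = -5
n2-2 (MIN): min(0, -3) = -3
n2-4 (MIN): min(-4, -19) = -19
n2 (MAX): max(-5, -3, -18, -19) = -3
n3-1 (MIN): min(-9, -19, -13) = -19
n3-2 (MIN): min(-17, -11) = -17
n3 (MAX): max(-19, -17) = -17
r (MIN): min(-5, -3, -17) = -17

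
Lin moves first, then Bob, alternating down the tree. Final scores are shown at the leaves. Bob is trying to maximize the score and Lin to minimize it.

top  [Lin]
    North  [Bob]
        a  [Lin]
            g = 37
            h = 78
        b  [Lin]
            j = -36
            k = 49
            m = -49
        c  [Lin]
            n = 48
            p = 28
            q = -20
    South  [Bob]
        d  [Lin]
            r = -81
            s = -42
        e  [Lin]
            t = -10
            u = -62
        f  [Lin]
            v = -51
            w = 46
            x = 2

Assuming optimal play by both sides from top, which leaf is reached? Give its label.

v

a (Lin): min(37, 78) = 37
b (Lin): min(-36, 49, -49) = -49
c (Lin): min(48, 28, -20) = -20
North (Bob): max(37, -49, -20) = 37
d (Lin): min(-81, -42) = -81
e (Lin): min(-10, -62) = -62
f (Lin): min(-51, 46, 2) = -51
South (Bob): max(-81, -62, -51) = -51
top (Lin): min(37, -51) = -51
At top, Lin picks South (lowest: -51).
At South, Bob picks f (highest: -51).
At f, Lin picks v (lowest: -51).
Terminal value -51.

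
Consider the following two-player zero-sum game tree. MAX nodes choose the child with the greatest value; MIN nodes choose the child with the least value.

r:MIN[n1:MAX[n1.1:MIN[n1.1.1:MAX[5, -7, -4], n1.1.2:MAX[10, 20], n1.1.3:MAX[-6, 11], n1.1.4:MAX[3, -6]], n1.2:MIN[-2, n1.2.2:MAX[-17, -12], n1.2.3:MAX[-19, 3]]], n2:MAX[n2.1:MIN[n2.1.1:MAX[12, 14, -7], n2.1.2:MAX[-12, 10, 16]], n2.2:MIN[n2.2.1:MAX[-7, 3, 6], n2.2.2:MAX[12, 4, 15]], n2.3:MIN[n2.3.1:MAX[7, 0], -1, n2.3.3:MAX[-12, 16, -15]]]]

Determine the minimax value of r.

n1.1.1 (MAX): max(5, -7, -4) = 5
n1.1.2 (MAX): max(10, 20) = 20
n1.1.3 (MAX): max(-6, 11) = 11
n1.1.4 (MAX): max(3, -6) = 3
n1.1 (MIN): min(5, 20, 11, 3) = 3
n1.2.2 (MAX): max(-17, -12) = -12
n1.2.3 (MAX): max(-19, 3) = 3
n1.2 (MIN): min(-2, -12, 3) = -12
n1 (MAX): max(3, -12) = 3
n2.1.1 (MAX): max(12, 14, -7) = 14
n2.1.2 (MAX): max(-12, 10, 16) = 16
n2.1 (MIN): min(14, 16) = 14
n2.2.1 (MAX): max(-7, 3, 6) = 6
n2.2.2 (MAX): max(12, 4, 15) = 15
n2.2 (MIN): min(6, 15) = 6
n2.3.1 (MAX): max(7, 0) = 7
n2.3.3 (MAX): max(-12, 16, -15) = 16
n2.3 (MIN): min(7, -1, 16) = -1
n2 (MAX): max(14, 6, -1) = 14
r (MIN): min(3, 14) = 3

3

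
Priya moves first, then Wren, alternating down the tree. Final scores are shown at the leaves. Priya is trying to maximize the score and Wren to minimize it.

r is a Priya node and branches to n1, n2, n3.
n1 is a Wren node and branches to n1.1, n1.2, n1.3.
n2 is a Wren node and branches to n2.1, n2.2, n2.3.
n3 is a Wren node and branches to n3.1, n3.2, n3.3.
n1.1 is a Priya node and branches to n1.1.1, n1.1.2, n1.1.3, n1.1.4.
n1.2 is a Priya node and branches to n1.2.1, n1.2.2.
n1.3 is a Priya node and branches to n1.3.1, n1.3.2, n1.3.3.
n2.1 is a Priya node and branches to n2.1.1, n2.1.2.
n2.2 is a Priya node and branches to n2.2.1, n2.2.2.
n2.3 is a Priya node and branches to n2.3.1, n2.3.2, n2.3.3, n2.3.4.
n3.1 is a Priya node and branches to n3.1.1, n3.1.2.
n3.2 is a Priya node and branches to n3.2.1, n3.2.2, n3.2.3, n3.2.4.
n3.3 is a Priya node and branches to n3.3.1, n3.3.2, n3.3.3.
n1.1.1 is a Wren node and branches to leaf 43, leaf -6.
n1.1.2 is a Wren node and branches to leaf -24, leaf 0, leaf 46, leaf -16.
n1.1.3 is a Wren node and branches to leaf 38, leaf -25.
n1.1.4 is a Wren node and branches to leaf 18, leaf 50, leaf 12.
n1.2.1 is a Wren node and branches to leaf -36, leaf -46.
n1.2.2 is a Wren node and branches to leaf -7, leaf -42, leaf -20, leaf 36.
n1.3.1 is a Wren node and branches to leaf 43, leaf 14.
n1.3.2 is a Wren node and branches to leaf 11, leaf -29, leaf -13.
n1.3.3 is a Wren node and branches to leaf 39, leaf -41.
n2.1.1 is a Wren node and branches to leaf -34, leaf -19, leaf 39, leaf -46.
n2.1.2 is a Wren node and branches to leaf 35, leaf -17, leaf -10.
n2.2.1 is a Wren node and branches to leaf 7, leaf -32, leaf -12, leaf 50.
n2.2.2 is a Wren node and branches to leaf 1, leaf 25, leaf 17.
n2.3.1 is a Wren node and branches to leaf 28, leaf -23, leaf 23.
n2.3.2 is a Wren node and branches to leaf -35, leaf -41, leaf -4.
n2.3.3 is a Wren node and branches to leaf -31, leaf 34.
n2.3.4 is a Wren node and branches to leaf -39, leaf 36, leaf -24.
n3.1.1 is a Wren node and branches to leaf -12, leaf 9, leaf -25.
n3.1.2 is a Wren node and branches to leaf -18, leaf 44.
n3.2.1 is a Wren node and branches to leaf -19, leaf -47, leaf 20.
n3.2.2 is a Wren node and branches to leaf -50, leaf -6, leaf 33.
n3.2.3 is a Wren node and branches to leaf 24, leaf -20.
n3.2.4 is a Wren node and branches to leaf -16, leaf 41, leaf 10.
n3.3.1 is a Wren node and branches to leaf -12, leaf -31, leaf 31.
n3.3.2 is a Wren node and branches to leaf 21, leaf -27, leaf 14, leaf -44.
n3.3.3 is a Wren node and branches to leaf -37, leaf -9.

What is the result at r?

n1.1.1 (Wren): min(43, -6) = -6
n1.1.2 (Wren): min(-24, 0, 46, -16) = -24
n1.1.3 (Wren): min(38, -25) = -25
n1.1.4 (Wren): min(18, 50, 12) = 12
n1.1 (Priya): max(-6, -24, -25, 12) = 12
n1.2.1 (Wren): min(-36, -46) = -46
n1.2.2 (Wren): min(-7, -42, -20, 36) = -42
n1.2 (Priya): max(-46, -42) = -42
n1.3.1 (Wren): min(43, 14) = 14
n1.3.2 (Wren): min(11, -29, -13) = -29
n1.3.3 (Wren): min(39, -41) = -41
n1.3 (Priya): max(14, -29, -41) = 14
n1 (Wren): min(12, -42, 14) = -42
n2.1.1 (Wren): min(-34, -19, 39, -46) = -46
n2.1.2 (Wren): min(35, -17, -10) = -17
n2.1 (Priya): max(-46, -17) = -17
n2.2.1 (Wren): min(7, -32, -12, 50) = -32
n2.2.2 (Wren): min(1, 25, 17) = 1
n2.2 (Priya): max(-32, 1) = 1
n2.3.1 (Wren): min(28, -23, 23) = -23
n2.3.2 (Wren): min(-35, -41, -4) = -41
n2.3.3 (Wren): min(-31, 34) = -31
n2.3.4 (Wren): min(-39, 36, -24) = -39
n2.3 (Priya): max(-23, -41, -31, -39) = -23
n2 (Wren): min(-17, 1, -23) = -23
n3.1.1 (Wren): min(-12, 9, -25) = -25
n3.1.2 (Wren): min(-18, 44) = -18
n3.1 (Priya): max(-25, -18) = -18
n3.2.1 (Wren): min(-19, -47, 20) = -47
n3.2.2 (Wren): min(-50, -6, 33) = -50
n3.2.3 (Wren): min(24, -20) = -20
n3.2.4 (Wren): min(-16, 41, 10) = -16
n3.2 (Priya): max(-47, -50, -20, -16) = -16
n3.3.1 (Wren): min(-12, -31, 31) = -31
n3.3.2 (Wren): min(21, -27, 14, -44) = -44
n3.3.3 (Wren): min(-37, -9) = -37
n3.3 (Priya): max(-31, -44, -37) = -31
n3 (Wren): min(-18, -16, -31) = -31
r (Priya): max(-42, -23, -31) = -23

-23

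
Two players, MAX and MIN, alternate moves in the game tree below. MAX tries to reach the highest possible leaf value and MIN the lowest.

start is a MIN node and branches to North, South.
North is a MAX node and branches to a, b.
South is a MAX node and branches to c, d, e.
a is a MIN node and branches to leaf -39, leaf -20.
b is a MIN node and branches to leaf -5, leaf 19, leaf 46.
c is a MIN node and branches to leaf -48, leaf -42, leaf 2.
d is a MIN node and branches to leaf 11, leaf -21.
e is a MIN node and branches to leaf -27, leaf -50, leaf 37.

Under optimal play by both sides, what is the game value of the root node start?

a (MIN): min(-39, -20) = -39
b (MIN): min(-5, 19, 46) = -5
North (MAX): max(-39, -5) = -5
c (MIN): min(-48, -42, 2) = -48
d (MIN): min(11, -21) = -21
e (MIN): min(-27, -50, 37) = -50
South (MAX): max(-48, -21, -50) = -21
start (MIN): min(-5, -21) = -21

-21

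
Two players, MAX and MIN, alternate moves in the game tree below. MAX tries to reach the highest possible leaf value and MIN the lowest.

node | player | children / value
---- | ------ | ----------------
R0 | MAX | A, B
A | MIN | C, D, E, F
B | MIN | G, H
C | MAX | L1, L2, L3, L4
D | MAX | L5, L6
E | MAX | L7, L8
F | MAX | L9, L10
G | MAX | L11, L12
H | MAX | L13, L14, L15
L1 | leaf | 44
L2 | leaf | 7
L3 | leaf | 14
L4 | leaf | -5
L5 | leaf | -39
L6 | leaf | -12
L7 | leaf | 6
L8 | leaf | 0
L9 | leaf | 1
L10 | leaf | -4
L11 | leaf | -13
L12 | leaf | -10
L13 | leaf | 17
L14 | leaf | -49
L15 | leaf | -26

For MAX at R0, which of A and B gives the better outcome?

B

C (MAX): max(44, 7, 14, -5) = 44
D (MAX): max(-39, -12) = -12
E (MAX): max(6, 0) = 6
F (MAX): max(1, -4) = 1
A (MIN): min(44, -12, 6, 1) = -12
G (MAX): max(-13, -10) = -10
H (MAX): max(17, -49, -26) = 17
B (MIN): min(-10, 17) = -10
MAX prefers the higher value; A=-12, B=-10. B is better since -10 > -12.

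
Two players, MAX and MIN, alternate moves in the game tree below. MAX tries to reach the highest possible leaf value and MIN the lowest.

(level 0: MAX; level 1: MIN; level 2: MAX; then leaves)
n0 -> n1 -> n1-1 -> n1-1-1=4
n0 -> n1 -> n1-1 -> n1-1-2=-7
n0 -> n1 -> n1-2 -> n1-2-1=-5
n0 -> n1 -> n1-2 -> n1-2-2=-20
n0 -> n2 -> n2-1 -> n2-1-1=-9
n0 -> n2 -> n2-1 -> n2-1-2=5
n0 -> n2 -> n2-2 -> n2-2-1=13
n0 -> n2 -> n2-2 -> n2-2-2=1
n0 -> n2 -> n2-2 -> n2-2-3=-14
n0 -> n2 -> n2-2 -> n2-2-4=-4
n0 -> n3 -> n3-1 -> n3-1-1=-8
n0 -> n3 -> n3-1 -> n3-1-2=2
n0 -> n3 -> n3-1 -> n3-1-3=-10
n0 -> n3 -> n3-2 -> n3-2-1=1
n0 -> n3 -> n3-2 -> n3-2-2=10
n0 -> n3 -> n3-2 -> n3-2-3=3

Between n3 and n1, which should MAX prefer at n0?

n3

n3-1 (MAX): max(-8, 2, -10) = 2
n3-2 (MAX): max(1, 10, 3) = 10
n3 (MIN): min(2, 10) = 2
n1-1 (MAX): max(4, -7) = 4
n1-2 (MAX): max(-5, -20) = -5
n1 (MIN): min(4, -5) = -5
MAX prefers the higher value; n3=2, n1=-5. n3 is better since 2 > -5.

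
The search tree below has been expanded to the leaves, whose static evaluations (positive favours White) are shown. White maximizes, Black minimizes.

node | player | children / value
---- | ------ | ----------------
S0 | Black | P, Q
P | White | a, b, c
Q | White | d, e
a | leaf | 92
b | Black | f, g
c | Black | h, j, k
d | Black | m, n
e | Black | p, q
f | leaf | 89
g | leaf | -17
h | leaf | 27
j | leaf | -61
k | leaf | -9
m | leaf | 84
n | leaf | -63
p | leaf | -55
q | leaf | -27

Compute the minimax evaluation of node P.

92

b (Black): min(89, -17) = -17
c (Black): min(27, -61, -9) = -61
P (White): max(92, -17, -61) = 92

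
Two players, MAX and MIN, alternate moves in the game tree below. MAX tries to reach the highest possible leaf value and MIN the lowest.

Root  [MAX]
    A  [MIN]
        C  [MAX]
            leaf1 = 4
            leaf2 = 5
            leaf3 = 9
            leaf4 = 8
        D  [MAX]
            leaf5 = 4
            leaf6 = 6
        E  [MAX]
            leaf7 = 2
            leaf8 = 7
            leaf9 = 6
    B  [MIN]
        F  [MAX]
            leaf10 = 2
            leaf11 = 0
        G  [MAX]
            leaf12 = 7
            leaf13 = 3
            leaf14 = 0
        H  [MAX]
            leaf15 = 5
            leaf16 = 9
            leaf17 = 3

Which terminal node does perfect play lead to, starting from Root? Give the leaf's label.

C (MAX): max(4, 5, 9, 8) = 9
D (MAX): max(4, 6) = 6
E (MAX): max(2, 7, 6) = 7
A (MIN): min(9, 6, 7) = 6
F (MAX): max(2, 0) = 2
G (MAX): max(7, 3, 0) = 7
H (MAX): max(5, 9, 3) = 9
B (MIN): min(2, 7, 9) = 2
Root (MAX): max(6, 2) = 6
At Root, MAX picks A (highest: 6).
At A, MIN picks D (lowest: 6).
At D, MAX picks leaf6 (highest: 6).
Terminal value 6.

leaf6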